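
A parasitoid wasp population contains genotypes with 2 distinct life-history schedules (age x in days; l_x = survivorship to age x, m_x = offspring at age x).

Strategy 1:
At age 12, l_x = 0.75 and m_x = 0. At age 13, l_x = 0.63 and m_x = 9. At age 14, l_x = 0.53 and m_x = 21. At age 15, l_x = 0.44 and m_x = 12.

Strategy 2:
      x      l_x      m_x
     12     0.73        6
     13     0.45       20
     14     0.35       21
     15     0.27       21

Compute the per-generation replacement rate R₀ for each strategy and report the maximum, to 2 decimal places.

26.40

Strategy 1: R₀ = 0.75×0 + 0.63×9 + 0.53×21 + 0.44×12 = 22.0800
Strategy 2: R₀ = 0.73×6 + 0.45×20 + 0.35×21 + 0.27×21 = 26.4000
Highest R₀: strategy 2 with 26.4000.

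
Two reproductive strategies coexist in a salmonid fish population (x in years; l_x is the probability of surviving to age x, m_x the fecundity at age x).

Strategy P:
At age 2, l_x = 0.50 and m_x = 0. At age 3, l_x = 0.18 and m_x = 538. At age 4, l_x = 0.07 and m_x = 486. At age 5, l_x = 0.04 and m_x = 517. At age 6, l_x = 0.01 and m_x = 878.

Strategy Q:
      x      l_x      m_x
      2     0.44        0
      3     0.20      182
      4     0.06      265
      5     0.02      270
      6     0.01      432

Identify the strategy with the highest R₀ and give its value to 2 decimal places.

160.32

Strategy P: R₀ = 0.50×0 + 0.18×538 + 0.07×486 + 0.04×517 + 0.01×878 = 160.3200
Strategy Q: R₀ = 0.44×0 + 0.20×182 + 0.06×265 + 0.02×270 + 0.01×432 = 62.0200
Highest R₀: strategy P with 160.3200.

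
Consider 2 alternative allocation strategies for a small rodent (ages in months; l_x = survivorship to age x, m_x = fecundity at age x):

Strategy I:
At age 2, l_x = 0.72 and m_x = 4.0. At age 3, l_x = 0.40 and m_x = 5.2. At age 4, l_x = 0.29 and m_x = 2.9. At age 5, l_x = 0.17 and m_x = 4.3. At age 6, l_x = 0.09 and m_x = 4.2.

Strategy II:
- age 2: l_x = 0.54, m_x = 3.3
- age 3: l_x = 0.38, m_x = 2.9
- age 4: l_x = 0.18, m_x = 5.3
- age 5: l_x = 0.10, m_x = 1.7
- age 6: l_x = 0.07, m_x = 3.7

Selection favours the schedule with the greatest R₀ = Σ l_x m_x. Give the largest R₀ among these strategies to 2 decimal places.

6.91

Strategy I: R₀ = 0.72×4.0 + 0.40×5.2 + 0.29×2.9 + 0.17×4.3 + 0.09×4.2 = 6.9100
Strategy II: R₀ = 0.54×3.3 + 0.38×2.9 + 0.18×5.3 + 0.10×1.7 + 0.07×3.7 = 4.2670
Highest R₀: strategy I with 6.9100.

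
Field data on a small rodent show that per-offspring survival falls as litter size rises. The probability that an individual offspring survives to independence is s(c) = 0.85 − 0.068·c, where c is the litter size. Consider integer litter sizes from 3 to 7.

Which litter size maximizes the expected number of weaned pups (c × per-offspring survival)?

Expected weaned pups = c × s(c):
  c=3: 3 × 0.646 = 1.938
  c=4: 4 × 0.578 = 2.312
  c=5: 5 × 0.510 = 2.550
  c=6: 6 × 0.442 = 2.652
  c=7: 7 × 0.374 = 2.618
Maximum at c = 6 (2.652 weaned pups).

6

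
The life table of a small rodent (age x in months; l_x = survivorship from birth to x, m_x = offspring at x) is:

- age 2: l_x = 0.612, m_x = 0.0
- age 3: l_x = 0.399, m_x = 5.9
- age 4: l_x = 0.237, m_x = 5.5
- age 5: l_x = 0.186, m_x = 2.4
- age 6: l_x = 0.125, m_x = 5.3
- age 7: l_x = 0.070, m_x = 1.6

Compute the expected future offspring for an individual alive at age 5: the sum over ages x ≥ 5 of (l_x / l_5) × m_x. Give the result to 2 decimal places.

6.56

l_5 = 0.186. Conditional survival from age 5 to x is l_x / l_5.
  x=5: (0.186/0.186) × 2.4 = 2.4000
  x=6: (0.125/0.186) × 5.3 = 3.5618
  x=7: (0.070/0.186) × 1.6 = 0.6022
Sum = 2.4000 + 3.5618 + 0.6022 = 6.5640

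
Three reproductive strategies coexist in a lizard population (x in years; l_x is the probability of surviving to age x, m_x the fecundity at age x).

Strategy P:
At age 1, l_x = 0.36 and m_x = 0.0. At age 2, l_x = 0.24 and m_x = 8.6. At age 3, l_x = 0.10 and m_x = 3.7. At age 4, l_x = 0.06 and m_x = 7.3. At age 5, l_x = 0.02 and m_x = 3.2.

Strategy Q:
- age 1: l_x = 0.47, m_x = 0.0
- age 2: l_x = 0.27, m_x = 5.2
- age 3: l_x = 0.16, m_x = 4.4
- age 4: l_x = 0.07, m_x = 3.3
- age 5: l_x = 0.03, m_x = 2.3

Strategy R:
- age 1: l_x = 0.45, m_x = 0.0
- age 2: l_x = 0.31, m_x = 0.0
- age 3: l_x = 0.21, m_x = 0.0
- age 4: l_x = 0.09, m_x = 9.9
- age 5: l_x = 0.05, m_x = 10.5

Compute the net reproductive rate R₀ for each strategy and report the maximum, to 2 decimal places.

Strategy P: R₀ = 0.36×0.0 + 0.24×8.6 + 0.10×3.7 + 0.06×7.3 + 0.02×3.2 = 2.9360
Strategy Q: R₀ = 0.47×0.0 + 0.27×5.2 + 0.16×4.4 + 0.07×3.3 + 0.03×2.3 = 2.4080
Strategy R: R₀ = 0.45×0.0 + 0.31×0.0 + 0.21×0.0 + 0.09×9.9 + 0.05×10.5 = 1.4160
Highest R₀: strategy P with 2.9360.

2.94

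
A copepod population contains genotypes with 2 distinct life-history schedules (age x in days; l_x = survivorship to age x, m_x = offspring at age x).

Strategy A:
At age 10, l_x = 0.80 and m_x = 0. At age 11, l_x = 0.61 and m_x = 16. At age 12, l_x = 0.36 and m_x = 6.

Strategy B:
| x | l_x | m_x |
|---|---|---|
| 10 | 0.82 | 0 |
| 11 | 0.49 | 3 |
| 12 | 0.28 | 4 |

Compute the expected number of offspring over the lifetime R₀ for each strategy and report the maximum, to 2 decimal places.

Strategy A: R₀ = 0.80×0 + 0.61×16 + 0.36×6 = 11.9200
Strategy B: R₀ = 0.82×0 + 0.49×3 + 0.28×4 = 2.5900
Highest R₀: strategy A with 11.9200.

11.92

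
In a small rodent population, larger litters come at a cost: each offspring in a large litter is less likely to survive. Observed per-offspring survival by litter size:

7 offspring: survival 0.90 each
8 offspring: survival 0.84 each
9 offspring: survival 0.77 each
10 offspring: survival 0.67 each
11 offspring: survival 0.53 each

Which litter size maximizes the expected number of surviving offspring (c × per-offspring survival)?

Expected surviving offspring = c × s(c):
  c=7: 7 × 0.90 = 6.300
  c=8: 8 × 0.84 = 6.720
  c=9: 9 × 0.77 = 6.930
  c=10: 10 × 0.67 = 6.700
  c=11: 11 × 0.53 = 5.830
Maximum at c = 9 (6.930 surviving offspring).

9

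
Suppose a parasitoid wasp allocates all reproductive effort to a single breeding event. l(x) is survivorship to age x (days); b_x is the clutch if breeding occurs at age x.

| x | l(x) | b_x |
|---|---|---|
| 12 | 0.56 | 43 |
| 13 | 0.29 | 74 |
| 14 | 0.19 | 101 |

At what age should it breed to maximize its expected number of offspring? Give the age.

12

Expected offspring if breeding at age x = l(x) × b_x:
  age 12: 0.56 × 43 = 24.080
  age 13: 0.29 × 74 = 21.460
  age 14: 0.19 × 101 = 19.190
Maximum at age 12 (24.080).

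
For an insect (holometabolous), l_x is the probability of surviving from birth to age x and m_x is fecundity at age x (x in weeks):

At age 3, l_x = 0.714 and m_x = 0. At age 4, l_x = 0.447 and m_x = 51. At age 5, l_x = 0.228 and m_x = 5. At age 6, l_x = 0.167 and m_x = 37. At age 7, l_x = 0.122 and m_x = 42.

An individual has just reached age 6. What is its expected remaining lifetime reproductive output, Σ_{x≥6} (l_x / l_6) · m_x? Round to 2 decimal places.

67.68

l_6 = 0.167. Conditional survival from age 6 to x is l_x / l_6.
  x=6: (0.167/0.167) × 37 = 37.0000
  x=7: (0.122/0.167) × 42 = 30.6826
Sum = 37.0000 + 30.6826 = 67.6826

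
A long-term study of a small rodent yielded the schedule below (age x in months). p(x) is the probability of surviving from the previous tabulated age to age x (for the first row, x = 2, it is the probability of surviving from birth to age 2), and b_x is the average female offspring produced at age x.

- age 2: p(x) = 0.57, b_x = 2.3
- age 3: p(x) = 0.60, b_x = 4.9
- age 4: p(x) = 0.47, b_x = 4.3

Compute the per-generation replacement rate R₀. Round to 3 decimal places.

Survivorship from birth: l_x = p_2·p_3·…·p_x.
  l_2 = 0.57000
  l_3 = 0.34200
  l_4 = 0.16074
R₀ = Σ l_x b_x:
  age 2: 0.57000 × 2.3 = 1.3110
  age 3: 0.34200 × 4.9 = 1.6758
  age 4: 0.16074 × 4.3 = 0.6912
R₀ = 1.3110 + 1.6758 + 0.6912 = 3.6780

3.678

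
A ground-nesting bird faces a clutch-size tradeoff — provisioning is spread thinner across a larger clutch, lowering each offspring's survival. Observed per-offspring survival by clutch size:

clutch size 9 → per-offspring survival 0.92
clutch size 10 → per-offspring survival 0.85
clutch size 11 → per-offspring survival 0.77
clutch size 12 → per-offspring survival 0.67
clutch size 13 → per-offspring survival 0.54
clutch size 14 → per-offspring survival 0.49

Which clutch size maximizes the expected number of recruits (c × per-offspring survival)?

10

Expected recruits = c × s(c):
  c=9: 9 × 0.92 = 8.280
  c=10: 10 × 0.85 = 8.500
  c=11: 11 × 0.77 = 8.470
  c=12: 12 × 0.67 = 8.040
  c=13: 13 × 0.54 = 7.020
  c=14: 14 × 0.49 = 6.860
Maximum at c = 10 (8.500 recruits).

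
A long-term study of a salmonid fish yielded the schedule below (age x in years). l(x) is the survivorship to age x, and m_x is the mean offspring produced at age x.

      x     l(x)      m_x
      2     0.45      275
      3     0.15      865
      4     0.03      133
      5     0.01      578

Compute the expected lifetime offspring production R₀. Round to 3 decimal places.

R₀ = Σ l(x) m_x:
  age 2: 0.45 × 275 = 123.7500
  age 3: 0.15 × 865 = 129.7500
  age 4: 0.03 × 133 = 3.9900
  age 5: 0.01 × 578 = 5.7800
R₀ = 123.7500 + 129.7500 + 3.9900 + 5.7800 = 263.2700

263.270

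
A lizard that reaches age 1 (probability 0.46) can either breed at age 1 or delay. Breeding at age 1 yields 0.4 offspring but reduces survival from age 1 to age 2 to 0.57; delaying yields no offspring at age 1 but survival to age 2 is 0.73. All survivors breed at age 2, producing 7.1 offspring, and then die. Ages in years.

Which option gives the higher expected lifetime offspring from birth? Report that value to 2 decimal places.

2.38

breed at age 1: R₀ = 0.46 × (0.4 + 0.57 × 7.1) = 0.46 × 4.4470 = 2.0456
delay to age 2: R₀ = 0.46 × (0.73 × 7.1) = 0.46 × 5.1830 = 2.3842
Higher: delay to age 2 (2.3842).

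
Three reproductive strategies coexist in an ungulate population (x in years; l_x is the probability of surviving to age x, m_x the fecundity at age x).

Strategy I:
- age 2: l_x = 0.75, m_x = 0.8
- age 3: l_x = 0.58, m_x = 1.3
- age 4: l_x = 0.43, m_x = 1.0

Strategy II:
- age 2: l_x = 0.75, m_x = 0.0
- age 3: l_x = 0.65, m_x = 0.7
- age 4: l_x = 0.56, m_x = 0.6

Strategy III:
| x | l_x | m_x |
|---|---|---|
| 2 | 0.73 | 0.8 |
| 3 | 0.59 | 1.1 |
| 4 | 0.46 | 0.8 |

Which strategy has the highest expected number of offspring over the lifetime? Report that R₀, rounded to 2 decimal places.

Strategy I: R₀ = 0.75×0.8 + 0.58×1.3 + 0.43×1.0 = 1.7840
Strategy II: R₀ = 0.75×0.0 + 0.65×0.7 + 0.56×0.6 = 0.7910
Strategy III: R₀ = 0.73×0.8 + 0.59×1.1 + 0.46×0.8 = 1.6010
Highest R₀: strategy I with 1.7840.

1.78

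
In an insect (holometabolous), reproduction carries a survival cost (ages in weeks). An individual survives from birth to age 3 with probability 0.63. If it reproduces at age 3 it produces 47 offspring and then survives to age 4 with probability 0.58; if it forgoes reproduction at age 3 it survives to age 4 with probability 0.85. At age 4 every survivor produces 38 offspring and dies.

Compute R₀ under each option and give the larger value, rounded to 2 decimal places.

43.50

breed at age 3: R₀ = 0.63 × (47 + 0.58 × 38) = 0.63 × 69.0400 = 43.4952
delay to age 4: R₀ = 0.63 × (0.85 × 38) = 0.63 × 32.3000 = 20.3490
Higher: breed at age 3 (43.4952).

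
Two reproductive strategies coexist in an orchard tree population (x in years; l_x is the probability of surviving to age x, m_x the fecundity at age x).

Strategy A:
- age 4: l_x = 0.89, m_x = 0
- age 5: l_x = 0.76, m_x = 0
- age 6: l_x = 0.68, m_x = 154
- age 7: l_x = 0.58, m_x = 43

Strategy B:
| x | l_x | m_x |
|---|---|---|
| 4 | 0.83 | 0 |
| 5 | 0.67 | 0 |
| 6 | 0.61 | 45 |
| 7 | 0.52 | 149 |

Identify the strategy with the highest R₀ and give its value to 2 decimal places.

Strategy A: R₀ = 0.89×0 + 0.76×0 + 0.68×154 + 0.58×43 = 129.6600
Strategy B: R₀ = 0.83×0 + 0.67×0 + 0.61×45 + 0.52×149 = 104.9300
Highest R₀: strategy A with 129.6600.

129.66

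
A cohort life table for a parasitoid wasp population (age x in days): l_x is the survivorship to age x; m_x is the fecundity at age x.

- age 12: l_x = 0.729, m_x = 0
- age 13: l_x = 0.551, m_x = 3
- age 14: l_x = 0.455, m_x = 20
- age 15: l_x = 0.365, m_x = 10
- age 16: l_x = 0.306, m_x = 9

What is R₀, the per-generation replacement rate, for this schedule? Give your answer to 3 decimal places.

17.157

R₀ = Σ l_x m_x:
  age 12: 0.729 × 0 = 0.0000
  age 13: 0.551 × 3 = 1.6530
  age 14: 0.455 × 20 = 9.1000
  age 15: 0.365 × 10 = 3.6500
  age 16: 0.306 × 9 = 2.7540
R₀ = 0.0000 + 1.6530 + 9.1000 + 3.6500 + 2.7540 = 17.1570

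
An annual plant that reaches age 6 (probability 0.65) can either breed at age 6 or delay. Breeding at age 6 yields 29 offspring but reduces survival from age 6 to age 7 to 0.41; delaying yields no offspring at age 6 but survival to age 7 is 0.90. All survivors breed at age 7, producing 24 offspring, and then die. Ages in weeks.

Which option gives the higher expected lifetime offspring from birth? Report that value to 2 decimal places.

25.25

breed at age 6: R₀ = 0.65 × (29 + 0.41 × 24) = 0.65 × 38.8400 = 25.2460
delay to age 7: R₀ = 0.65 × (0.90 × 24) = 0.65 × 21.6000 = 14.0400
Higher: breed at age 6 (25.2460).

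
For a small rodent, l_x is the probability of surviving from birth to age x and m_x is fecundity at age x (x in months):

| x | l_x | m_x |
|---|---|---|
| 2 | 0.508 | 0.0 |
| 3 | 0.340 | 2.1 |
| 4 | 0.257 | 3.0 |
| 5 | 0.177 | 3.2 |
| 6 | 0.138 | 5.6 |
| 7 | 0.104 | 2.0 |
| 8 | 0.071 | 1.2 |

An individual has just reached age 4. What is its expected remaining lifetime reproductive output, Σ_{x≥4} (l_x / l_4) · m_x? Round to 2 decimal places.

9.35

l_4 = 0.257. Conditional survival from age 4 to x is l_x / l_4.
  x=4: (0.257/0.257) × 3.0 = 3.0000
  x=5: (0.177/0.257) × 3.2 = 2.2039
  x=6: (0.138/0.257) × 5.6 = 3.0070
  x=7: (0.104/0.257) × 2.0 = 0.8093
  x=8: (0.071/0.257) × 1.2 = 0.3315
Sum = 3.0000 + 2.2039 + 3.0070 + 0.8093 + 0.3315 = 9.3518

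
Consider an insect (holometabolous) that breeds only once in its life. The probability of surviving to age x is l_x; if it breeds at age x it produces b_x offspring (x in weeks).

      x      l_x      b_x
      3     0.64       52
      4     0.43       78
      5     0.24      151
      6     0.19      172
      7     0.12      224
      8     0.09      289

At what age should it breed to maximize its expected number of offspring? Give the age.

Expected offspring if breeding at age x = l_x × b_x:
  age 3: 0.64 × 52 = 33.280
  age 4: 0.43 × 78 = 33.540
  age 5: 0.24 × 151 = 36.240
  age 6: 0.19 × 172 = 32.680
  age 7: 0.12 × 224 = 26.880
  age 8: 0.09 × 289 = 26.010
Maximum at age 5 (36.240).

5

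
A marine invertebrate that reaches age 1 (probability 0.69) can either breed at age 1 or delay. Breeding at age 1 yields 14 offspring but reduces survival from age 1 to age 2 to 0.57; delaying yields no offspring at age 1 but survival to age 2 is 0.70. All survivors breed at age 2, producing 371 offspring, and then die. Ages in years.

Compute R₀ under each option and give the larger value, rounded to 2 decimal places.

179.19

breed at age 1: R₀ = 0.69 × (14 + 0.57 × 371) = 0.69 × 225.4700 = 155.5743
delay to age 2: R₀ = 0.69 × (0.70 × 371) = 0.69 × 259.7000 = 179.1930
Higher: delay to age 2 (179.1930).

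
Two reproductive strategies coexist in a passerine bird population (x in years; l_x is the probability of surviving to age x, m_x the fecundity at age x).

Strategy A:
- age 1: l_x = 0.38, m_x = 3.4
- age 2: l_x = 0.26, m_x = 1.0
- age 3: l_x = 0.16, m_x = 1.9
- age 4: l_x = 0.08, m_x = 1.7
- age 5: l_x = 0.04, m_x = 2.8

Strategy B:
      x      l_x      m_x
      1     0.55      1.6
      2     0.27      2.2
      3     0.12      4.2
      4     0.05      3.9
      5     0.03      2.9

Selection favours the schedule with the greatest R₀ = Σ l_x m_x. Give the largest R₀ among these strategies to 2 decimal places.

Strategy A: R₀ = 0.38×3.4 + 0.26×1.0 + 0.16×1.9 + 0.08×1.7 + 0.04×2.8 = 2.1040
Strategy B: R₀ = 0.55×1.6 + 0.27×2.2 + 0.12×4.2 + 0.05×3.9 + 0.03×2.9 = 2.2600
Highest R₀: strategy B with 2.2600.

2.26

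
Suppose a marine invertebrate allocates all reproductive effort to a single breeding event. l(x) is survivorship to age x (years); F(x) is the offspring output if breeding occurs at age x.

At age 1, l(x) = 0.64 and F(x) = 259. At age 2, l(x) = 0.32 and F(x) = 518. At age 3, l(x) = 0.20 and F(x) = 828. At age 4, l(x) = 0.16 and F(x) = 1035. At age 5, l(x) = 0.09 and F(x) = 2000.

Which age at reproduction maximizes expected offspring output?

5

Expected offspring if breeding at age x = l(x) × F(x):
  age 1: 0.64 × 259 = 165.760
  age 2: 0.32 × 518 = 165.760
  age 3: 0.20 × 828 = 165.600
  age 4: 0.16 × 1035 = 165.600
  age 5: 0.09 × 2000 = 180.000
Maximum at age 5 (180.000).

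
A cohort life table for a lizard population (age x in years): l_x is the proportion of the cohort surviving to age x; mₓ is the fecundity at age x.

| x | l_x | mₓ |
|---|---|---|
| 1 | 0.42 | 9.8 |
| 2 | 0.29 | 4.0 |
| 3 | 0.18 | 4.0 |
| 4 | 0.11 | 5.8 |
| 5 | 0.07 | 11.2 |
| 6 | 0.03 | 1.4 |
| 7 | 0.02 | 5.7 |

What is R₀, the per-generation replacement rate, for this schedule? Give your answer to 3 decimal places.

7.574

R₀ = Σ l_x mₓ:
  age 1: 0.42 × 9.8 = 4.1160
  age 2: 0.29 × 4.0 = 1.1600
  age 3: 0.18 × 4.0 = 0.7200
  age 4: 0.11 × 5.8 = 0.6380
  age 5: 0.07 × 11.2 = 0.7840
  age 6: 0.03 × 1.4 = 0.0420
  age 7: 0.02 × 5.7 = 0.1140
R₀ = 4.1160 + 1.1600 + 0.7200 + 0.6380 + 0.7840 + 0.0420 + 0.1140 = 7.5740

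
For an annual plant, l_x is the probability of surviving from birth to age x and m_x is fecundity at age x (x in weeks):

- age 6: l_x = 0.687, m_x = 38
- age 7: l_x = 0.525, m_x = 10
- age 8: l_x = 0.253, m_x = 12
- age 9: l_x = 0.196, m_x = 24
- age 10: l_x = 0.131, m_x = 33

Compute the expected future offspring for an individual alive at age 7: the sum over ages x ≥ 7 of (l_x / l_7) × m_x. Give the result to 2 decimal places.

32.98

l_7 = 0.525. Conditional survival from age 7 to x is l_x / l_7.
  x=7: (0.525/0.525) × 10 = 10.0000
  x=8: (0.253/0.525) × 12 = 5.7829
  x=9: (0.196/0.525) × 24 = 8.9600
  x=10: (0.131/0.525) × 33 = 8.2343
Sum = 10.0000 + 5.7829 + 8.9600 + 8.2343 = 32.9771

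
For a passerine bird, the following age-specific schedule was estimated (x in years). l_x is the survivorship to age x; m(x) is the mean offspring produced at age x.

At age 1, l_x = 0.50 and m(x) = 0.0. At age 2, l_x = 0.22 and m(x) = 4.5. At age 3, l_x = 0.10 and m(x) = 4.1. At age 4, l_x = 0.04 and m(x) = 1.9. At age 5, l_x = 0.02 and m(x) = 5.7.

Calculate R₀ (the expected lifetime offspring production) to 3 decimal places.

1.590

R₀ = Σ l_x m(x):
  age 1: 0.50 × 0.0 = 0.0000
  age 2: 0.22 × 4.5 = 0.9900
  age 3: 0.10 × 4.1 = 0.4100
  age 4: 0.04 × 1.9 = 0.0760
  age 5: 0.02 × 5.7 = 0.1140
R₀ = 0.0000 + 0.9900 + 0.4100 + 0.0760 + 0.1140 = 1.5900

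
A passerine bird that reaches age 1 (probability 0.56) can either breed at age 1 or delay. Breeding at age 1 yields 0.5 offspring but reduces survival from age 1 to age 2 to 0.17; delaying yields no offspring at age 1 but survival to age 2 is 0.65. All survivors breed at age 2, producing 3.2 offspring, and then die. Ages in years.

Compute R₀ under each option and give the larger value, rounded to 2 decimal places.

1.16

breed at age 1: R₀ = 0.56 × (0.5 + 0.17 × 3.2) = 0.56 × 1.0440 = 0.5846
delay to age 2: R₀ = 0.56 × (0.65 × 3.2) = 0.56 × 2.0800 = 1.1648
Higher: delay to age 2 (1.1648).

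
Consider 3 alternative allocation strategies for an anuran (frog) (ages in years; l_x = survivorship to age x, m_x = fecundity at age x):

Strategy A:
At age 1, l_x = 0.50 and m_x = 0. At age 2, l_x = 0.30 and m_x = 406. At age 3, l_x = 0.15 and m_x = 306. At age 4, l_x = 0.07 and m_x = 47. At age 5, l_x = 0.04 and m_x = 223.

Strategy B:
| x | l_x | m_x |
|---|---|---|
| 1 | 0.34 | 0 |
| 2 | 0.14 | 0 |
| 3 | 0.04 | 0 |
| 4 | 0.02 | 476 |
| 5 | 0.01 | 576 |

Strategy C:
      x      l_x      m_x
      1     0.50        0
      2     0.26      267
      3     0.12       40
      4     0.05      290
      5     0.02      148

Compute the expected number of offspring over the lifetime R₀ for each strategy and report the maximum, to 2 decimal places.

Strategy A: R₀ = 0.50×0 + 0.30×406 + 0.15×306 + 0.07×47 + 0.04×223 = 179.9100
Strategy B: R₀ = 0.34×0 + 0.14×0 + 0.04×0 + 0.02×476 + 0.01×576 = 15.2800
Strategy C: R₀ = 0.50×0 + 0.26×267 + 0.12×40 + 0.05×290 + 0.02×148 = 91.6800
Highest R₀: strategy A with 179.9100.

179.91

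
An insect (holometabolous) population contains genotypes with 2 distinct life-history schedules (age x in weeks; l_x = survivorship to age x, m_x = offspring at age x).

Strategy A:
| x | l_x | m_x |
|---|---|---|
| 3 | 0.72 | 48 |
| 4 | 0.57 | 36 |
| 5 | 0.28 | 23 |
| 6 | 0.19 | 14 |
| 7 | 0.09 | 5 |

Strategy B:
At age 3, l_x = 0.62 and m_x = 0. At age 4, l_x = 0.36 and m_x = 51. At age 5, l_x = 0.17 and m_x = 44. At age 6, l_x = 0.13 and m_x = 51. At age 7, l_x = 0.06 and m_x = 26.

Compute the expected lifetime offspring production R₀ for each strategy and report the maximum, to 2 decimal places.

64.63

Strategy A: R₀ = 0.72×48 + 0.57×36 + 0.28×23 + 0.19×14 + 0.09×5 = 64.6300
Strategy B: R₀ = 0.62×0 + 0.36×51 + 0.17×44 + 0.13×51 + 0.06×26 = 34.0300
Highest R₀: strategy A with 64.6300.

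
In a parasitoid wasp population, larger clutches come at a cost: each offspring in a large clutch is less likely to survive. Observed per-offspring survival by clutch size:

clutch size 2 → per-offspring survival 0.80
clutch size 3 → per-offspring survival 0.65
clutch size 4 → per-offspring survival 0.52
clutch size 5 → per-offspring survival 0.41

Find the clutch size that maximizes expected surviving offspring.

Expected surviving offspring = c × s(c):
  c=2: 2 × 0.80 = 1.600
  c=3: 3 × 0.65 = 1.950
  c=4: 4 × 0.52 = 2.080
  c=5: 5 × 0.41 = 2.050
Maximum at c = 4 (2.080 surviving offspring).

4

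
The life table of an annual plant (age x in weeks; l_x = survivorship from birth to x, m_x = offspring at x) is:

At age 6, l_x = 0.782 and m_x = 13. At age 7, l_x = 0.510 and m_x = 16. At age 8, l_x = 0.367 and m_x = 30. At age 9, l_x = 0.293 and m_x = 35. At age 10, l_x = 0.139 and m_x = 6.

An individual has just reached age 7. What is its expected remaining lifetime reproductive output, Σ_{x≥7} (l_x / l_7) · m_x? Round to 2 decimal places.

59.33

l_7 = 0.510. Conditional survival from age 7 to x is l_x / l_7.
  x=7: (0.510/0.510) × 16 = 16.0000
  x=8: (0.367/0.510) × 30 = 21.5882
  x=9: (0.293/0.510) × 35 = 20.1078
  x=10: (0.139/0.510) × 6 = 1.6353
Sum = 16.0000 + 21.5882 + 20.1078 + 1.6353 = 59.3314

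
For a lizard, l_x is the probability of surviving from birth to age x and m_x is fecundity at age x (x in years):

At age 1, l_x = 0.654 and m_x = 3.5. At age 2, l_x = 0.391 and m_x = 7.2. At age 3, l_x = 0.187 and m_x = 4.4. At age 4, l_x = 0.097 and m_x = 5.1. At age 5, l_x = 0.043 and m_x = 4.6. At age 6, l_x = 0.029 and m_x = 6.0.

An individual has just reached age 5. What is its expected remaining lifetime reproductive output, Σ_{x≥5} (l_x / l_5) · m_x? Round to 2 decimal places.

l_5 = 0.043. Conditional survival from age 5 to x is l_x / l_5.
  x=5: (0.043/0.043) × 4.6 = 4.6000
  x=6: (0.029/0.043) × 6.0 = 4.0465
Sum = 4.6000 + 4.0465 = 8.6465

8.65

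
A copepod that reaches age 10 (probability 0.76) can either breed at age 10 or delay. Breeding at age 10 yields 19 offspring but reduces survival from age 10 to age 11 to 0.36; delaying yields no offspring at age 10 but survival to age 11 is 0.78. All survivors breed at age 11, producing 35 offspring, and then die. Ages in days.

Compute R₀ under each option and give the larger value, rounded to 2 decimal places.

breed at age 10: R₀ = 0.76 × (19 + 0.36 × 35) = 0.76 × 31.6000 = 24.0160
delay to age 11: R₀ = 0.76 × (0.78 × 35) = 0.76 × 27.3000 = 20.7480
Higher: breed at age 10 (24.0160).

24.02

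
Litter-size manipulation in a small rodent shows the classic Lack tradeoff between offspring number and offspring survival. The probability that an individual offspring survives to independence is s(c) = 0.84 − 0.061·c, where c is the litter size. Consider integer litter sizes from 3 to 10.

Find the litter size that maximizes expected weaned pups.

Expected weaned pups = c × s(c):
  c=3: 3 × 0.657 = 1.971
  c=4: 4 × 0.596 = 2.384
  c=5: 5 × 0.535 = 2.675
  c=6: 6 × 0.474 = 2.844
  c=7: 7 × 0.413 = 2.891
  c=8: 8 × 0.352 = 2.816
  c=9: 9 × 0.291 = 2.619
  c=10: 10 × 0.230 = 2.300
Maximum at c = 7 (2.891 weaned pups).

7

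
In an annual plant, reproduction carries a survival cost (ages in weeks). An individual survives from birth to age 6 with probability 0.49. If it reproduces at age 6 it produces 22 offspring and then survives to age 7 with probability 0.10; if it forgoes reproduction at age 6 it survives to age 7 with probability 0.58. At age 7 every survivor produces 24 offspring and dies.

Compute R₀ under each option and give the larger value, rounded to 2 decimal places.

11.96

breed at age 6: R₀ = 0.49 × (22 + 0.10 × 24) = 0.49 × 24.4000 = 11.9560
delay to age 7: R₀ = 0.49 × (0.58 × 24) = 0.49 × 13.9200 = 6.8208
Higher: breed at age 6 (11.9560).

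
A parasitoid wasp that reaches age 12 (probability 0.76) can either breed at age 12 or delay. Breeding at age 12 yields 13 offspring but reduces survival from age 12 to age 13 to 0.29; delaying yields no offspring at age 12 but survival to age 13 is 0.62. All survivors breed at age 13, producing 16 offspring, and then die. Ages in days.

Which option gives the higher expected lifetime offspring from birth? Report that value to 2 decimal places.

breed at age 12: R₀ = 0.76 × (13 + 0.29 × 16) = 0.76 × 17.6400 = 13.4064
delay to age 13: R₀ = 0.76 × (0.62 × 16) = 0.76 × 9.9200 = 7.5392
Higher: breed at age 12 (13.4064).

13.41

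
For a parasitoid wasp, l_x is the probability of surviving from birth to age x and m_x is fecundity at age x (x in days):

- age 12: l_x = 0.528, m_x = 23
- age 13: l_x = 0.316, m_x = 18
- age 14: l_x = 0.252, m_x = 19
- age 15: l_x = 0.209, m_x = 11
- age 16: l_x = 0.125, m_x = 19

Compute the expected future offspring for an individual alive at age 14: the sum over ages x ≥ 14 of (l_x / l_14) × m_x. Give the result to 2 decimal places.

37.55

l_14 = 0.252. Conditional survival from age 14 to x is l_x / l_14.
  x=14: (0.252/0.252) × 19 = 19.0000
  x=15: (0.209/0.252) × 11 = 9.1230
  x=16: (0.125/0.252) × 19 = 9.4246
Sum = 19.0000 + 9.1230 + 9.4246 = 37.5476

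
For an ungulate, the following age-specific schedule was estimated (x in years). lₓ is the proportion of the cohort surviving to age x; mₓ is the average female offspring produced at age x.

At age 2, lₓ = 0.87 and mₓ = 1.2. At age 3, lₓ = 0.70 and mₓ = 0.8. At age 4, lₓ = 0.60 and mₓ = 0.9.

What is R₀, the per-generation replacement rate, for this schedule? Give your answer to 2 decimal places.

2.14

R₀ = Σ lₓ mₓ:
  age 2: 0.87 × 1.2 = 1.0440
  age 3: 0.70 × 0.8 = 0.5600
  age 4: 0.60 × 0.9 = 0.5400
R₀ = 1.0440 + 0.5600 + 0.5400 = 2.1440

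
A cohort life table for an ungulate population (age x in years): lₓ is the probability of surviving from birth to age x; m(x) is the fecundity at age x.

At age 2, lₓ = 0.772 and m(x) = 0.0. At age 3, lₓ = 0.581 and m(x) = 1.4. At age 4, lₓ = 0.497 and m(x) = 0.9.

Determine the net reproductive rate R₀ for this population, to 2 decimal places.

R₀ = Σ lₓ m(x):
  age 2: 0.772 × 0.0 = 0.0000
  age 3: 0.581 × 1.4 = 0.8134
  age 4: 0.497 × 0.9 = 0.4473
R₀ = 0.0000 + 0.8134 + 0.4473 = 1.2607

1.26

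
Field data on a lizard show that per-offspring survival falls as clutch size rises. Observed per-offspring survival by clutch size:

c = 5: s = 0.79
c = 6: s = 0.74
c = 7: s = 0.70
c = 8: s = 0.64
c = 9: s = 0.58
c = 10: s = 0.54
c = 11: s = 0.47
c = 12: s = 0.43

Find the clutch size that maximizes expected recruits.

Expected recruits = c × s(c):
  c=5: 5 × 0.79 = 3.950
  c=6: 6 × 0.74 = 4.440
  c=7: 7 × 0.70 = 4.900
  c=8: 8 × 0.64 = 5.120
  c=9: 9 × 0.58 = 5.220
  c=10: 10 × 0.54 = 5.400
  c=11: 11 × 0.47 = 5.170
  c=12: 12 × 0.43 = 5.160
Maximum at c = 10 (5.400 recruits).

10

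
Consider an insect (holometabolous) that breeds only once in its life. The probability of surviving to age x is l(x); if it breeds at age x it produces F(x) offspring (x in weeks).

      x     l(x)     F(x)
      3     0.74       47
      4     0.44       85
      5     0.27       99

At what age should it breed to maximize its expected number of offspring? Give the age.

4

Expected offspring if breeding at age x = l(x) × F(x):
  age 3: 0.74 × 47 = 34.780
  age 4: 0.44 × 85 = 37.400
  age 5: 0.27 × 99 = 26.730
Maximum at age 4 (37.400).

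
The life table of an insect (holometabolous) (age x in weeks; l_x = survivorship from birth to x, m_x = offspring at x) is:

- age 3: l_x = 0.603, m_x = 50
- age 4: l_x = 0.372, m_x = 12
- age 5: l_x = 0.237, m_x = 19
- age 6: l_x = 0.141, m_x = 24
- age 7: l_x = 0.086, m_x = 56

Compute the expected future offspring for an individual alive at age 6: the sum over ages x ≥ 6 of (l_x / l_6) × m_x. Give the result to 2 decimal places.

l_6 = 0.141. Conditional survival from age 6 to x is l_x / l_6.
  x=6: (0.141/0.141) × 24 = 24.0000
  x=7: (0.086/0.141) × 56 = 34.1560
Sum = 24.0000 + 34.1560 = 58.1560

58.16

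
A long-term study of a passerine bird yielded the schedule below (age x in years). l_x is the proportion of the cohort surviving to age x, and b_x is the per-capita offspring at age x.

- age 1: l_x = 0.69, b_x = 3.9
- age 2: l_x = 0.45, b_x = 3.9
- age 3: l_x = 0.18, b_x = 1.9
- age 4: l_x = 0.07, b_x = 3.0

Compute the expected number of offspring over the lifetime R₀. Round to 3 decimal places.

R₀ = Σ l_x b_x:
  age 1: 0.69 × 3.9 = 2.6910
  age 2: 0.45 × 3.9 = 1.7550
  age 3: 0.18 × 1.9 = 0.3420
  age 4: 0.07 × 3.0 = 0.2100
R₀ = 2.6910 + 1.7550 + 0.3420 + 0.2100 = 4.9980

4.998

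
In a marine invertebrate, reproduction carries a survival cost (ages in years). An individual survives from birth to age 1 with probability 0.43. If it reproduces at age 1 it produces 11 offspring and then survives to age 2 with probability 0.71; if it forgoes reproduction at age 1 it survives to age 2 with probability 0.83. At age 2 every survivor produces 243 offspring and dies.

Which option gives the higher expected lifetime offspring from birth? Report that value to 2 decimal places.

86.73

breed at age 1: R₀ = 0.43 × (11 + 0.71 × 243) = 0.43 × 183.5300 = 78.9179
delay to age 2: R₀ = 0.43 × (0.83 × 243) = 0.43 × 201.6900 = 86.7267
Higher: delay to age 2 (86.7267).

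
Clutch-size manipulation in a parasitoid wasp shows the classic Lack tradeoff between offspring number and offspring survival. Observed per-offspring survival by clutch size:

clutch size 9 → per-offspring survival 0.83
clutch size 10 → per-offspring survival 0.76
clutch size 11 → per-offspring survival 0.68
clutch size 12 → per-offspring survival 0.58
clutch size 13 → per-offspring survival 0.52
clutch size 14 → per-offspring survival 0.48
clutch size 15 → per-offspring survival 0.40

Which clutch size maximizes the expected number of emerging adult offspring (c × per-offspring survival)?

10

Expected emerging adult offspring = c × s(c):
  c=9: 9 × 0.83 = 7.470
  c=10: 10 × 0.76 = 7.600
  c=11: 11 × 0.68 = 7.480
  c=12: 12 × 0.58 = 6.960
  c=13: 13 × 0.52 = 6.760
  c=14: 14 × 0.48 = 6.720
  c=15: 15 × 0.40 = 6.000
Maximum at c = 10 (7.600 emerging adult offspring).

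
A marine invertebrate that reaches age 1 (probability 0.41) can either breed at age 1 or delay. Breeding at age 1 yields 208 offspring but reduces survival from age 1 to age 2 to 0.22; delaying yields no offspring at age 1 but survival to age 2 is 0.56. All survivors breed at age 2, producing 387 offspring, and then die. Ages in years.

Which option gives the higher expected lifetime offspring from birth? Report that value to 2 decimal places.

breed at age 1: R₀ = 0.41 × (208 + 0.22 × 387) = 0.41 × 293.1400 = 120.1874
delay to age 2: R₀ = 0.41 × (0.56 × 387) = 0.41 × 216.7200 = 88.8552
Higher: breed at age 1 (120.1874).

120.19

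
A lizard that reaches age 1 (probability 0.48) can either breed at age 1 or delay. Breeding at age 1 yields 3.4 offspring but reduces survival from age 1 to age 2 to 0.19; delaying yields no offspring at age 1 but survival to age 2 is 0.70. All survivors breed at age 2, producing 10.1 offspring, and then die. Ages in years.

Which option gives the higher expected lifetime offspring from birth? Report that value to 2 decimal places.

breed at age 1: R₀ = 0.48 × (3.4 + 0.19 × 10.1) = 0.48 × 5.3190 = 2.5531
delay to age 2: R₀ = 0.48 × (0.70 × 10.1) = 0.48 × 7.0700 = 3.3936
Higher: delay to age 2 (3.3936).

3.39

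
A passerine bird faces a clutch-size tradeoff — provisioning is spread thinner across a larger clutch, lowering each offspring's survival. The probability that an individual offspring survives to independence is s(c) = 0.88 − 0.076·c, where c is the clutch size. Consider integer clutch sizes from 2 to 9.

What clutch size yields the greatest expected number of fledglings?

6

Expected fledglings = c × s(c):
  c=2: 2 × 0.728 = 1.456
  c=3: 3 × 0.652 = 1.956
  c=4: 4 × 0.576 = 2.304
  c=5: 5 × 0.500 = 2.500
  c=6: 6 × 0.424 = 2.544
  c=7: 7 × 0.348 = 2.436
  c=8: 8 × 0.272 = 2.176
  c=9: 9 × 0.196 = 1.764
Maximum at c = 6 (2.544 fledglings).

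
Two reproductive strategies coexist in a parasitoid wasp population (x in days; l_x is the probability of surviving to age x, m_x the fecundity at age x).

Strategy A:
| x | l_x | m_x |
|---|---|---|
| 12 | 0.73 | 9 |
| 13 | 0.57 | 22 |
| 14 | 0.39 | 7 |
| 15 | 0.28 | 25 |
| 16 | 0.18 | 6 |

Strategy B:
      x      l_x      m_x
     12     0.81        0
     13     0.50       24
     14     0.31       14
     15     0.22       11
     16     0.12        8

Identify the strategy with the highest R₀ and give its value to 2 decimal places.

29.92

Strategy A: R₀ = 0.73×9 + 0.57×22 + 0.39×7 + 0.28×25 + 0.18×6 = 29.9200
Strategy B: R₀ = 0.81×0 + 0.50×24 + 0.31×14 + 0.22×11 + 0.12×8 = 19.7200
Highest R₀: strategy A with 29.9200.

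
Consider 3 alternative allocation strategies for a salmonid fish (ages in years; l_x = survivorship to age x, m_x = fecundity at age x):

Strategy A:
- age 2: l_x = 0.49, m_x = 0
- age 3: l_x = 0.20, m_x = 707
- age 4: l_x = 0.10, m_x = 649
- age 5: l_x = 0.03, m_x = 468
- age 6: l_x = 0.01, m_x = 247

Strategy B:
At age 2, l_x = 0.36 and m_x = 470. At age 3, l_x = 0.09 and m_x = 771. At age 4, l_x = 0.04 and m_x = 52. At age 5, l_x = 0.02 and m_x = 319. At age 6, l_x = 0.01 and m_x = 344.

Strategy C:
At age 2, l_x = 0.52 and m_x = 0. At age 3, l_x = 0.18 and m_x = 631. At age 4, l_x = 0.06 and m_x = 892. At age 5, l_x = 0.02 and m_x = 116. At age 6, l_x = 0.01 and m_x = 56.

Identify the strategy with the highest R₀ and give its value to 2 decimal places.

250.49

Strategy A: R₀ = 0.49×0 + 0.20×707 + 0.10×649 + 0.03×468 + 0.01×247 = 222.8100
Strategy B: R₀ = 0.36×470 + 0.09×771 + 0.04×52 + 0.02×319 + 0.01×344 = 250.4900
Strategy C: R₀ = 0.52×0 + 0.18×631 + 0.06×892 + 0.02×116 + 0.01×56 = 169.9800
Highest R₀: strategy B with 250.4900.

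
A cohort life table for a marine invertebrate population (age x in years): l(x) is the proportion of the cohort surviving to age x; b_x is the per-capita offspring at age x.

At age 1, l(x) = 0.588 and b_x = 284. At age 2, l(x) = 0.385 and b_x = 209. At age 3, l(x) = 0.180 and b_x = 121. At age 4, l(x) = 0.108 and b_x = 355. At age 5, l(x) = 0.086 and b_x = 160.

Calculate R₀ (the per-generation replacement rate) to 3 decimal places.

321.337

R₀ = Σ l(x) b_x:
  age 1: 0.588 × 284 = 166.9920
  age 2: 0.385 × 209 = 80.4650
  age 3: 0.180 × 121 = 21.7800
  age 4: 0.108 × 355 = 38.3400
  age 5: 0.086 × 160 = 13.7600
R₀ = 166.9920 + 80.4650 + 21.7800 + 38.3400 + 13.7600 = 321.3370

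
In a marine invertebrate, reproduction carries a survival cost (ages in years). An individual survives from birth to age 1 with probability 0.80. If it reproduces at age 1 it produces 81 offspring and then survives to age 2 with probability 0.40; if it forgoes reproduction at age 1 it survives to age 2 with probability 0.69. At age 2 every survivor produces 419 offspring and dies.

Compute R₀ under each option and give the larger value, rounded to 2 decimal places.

breed at age 1: R₀ = 0.80 × (81 + 0.40 × 419) = 0.80 × 248.6000 = 198.8800
delay to age 2: R₀ = 0.80 × (0.69 × 419) = 0.80 × 289.1100 = 231.2880
Higher: delay to age 2 (231.2880).

231.29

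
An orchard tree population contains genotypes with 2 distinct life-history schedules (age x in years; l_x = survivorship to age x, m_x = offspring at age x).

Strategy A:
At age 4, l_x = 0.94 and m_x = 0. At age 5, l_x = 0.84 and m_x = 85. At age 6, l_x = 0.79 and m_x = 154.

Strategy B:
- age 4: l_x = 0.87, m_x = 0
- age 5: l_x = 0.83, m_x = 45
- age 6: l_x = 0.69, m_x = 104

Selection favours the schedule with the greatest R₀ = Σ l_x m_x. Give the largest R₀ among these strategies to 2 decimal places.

193.06

Strategy A: R₀ = 0.94×0 + 0.84×85 + 0.79×154 = 193.0600
Strategy B: R₀ = 0.87×0 + 0.83×45 + 0.69×104 = 109.1100
Highest R₀: strategy A with 193.0600.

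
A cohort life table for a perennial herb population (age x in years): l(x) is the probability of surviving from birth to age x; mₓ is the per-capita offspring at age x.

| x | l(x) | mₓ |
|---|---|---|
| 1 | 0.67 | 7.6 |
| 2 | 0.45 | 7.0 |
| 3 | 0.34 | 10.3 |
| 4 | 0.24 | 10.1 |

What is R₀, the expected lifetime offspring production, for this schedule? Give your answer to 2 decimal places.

14.17

R₀ = Σ l(x) mₓ:
  age 1: 0.67 × 7.6 = 5.0920
  age 2: 0.45 × 7.0 = 3.1500
  age 3: 0.34 × 10.3 = 3.5020
  age 4: 0.24 × 10.1 = 2.4240
R₀ = 5.0920 + 3.1500 + 3.5020 + 2.4240 = 14.1680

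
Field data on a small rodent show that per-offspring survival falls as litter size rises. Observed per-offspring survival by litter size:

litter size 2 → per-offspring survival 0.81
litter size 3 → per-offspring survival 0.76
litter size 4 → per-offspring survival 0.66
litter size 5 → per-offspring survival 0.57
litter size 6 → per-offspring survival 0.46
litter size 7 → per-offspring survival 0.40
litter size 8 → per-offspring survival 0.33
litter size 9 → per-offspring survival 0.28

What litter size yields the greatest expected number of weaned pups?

Expected weaned pups = c × s(c):
  c=2: 2 × 0.81 = 1.620
  c=3: 3 × 0.76 = 2.280
  c=4: 4 × 0.66 = 2.640
  c=5: 5 × 0.57 = 2.850
  c=6: 6 × 0.46 = 2.760
  c=7: 7 × 0.40 = 2.800
  c=8: 8 × 0.33 = 2.640
  c=9: 9 × 0.28 = 2.520
Maximum at c = 5 (2.850 weaned pups).

5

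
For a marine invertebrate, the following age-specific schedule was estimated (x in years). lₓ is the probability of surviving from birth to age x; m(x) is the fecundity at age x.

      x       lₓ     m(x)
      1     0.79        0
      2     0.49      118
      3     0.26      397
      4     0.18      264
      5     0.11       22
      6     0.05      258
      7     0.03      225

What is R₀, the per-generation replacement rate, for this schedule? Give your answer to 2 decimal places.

R₀ = Σ lₓ m(x):
  age 1: 0.79 × 0 = 0.0000
  age 2: 0.49 × 118 = 57.8200
  age 3: 0.26 × 397 = 103.2200
  age 4: 0.18 × 264 = 47.5200
  age 5: 0.11 × 22 = 2.4200
  age 6: 0.05 × 258 = 12.9000
  age 7: 0.03 × 225 = 6.7500
R₀ = 0.0000 + 57.8200 + 103.2200 + 47.5200 + 2.4200 + 12.9000 + 6.7500 = 230.6300

230.63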